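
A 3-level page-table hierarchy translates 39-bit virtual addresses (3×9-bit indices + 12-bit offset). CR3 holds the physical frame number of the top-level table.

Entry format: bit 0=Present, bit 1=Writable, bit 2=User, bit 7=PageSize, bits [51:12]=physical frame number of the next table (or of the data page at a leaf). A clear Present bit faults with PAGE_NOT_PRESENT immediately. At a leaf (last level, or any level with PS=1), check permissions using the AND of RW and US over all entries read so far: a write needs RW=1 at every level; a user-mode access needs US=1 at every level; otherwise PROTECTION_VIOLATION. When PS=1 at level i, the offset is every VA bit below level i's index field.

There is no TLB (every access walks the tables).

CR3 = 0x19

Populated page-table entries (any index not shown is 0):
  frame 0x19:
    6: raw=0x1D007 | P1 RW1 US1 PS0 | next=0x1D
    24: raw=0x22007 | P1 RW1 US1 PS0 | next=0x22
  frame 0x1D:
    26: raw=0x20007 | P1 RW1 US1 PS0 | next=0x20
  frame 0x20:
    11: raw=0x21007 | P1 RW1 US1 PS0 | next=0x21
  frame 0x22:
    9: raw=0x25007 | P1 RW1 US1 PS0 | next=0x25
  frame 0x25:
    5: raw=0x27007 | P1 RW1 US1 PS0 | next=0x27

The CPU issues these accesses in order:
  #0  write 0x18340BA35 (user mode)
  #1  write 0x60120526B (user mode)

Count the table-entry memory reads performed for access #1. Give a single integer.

Trace:
#0 VA=0x18340BA35 (w,user):
  L0 @0x19[6] → 0x1D007  P=1,RW=1,US=1,PS=0
  L1 @0x1D[26] → 0x20007  P=1,RW=1,US=1,PS=0
  L2 @0x20[11] → 0x21007  P=1,RW=1,US=1,PS=0
  ⇒ phys 0x21A35  [3 reads]
#1 VA=0x60120526B (w,user):
  L0 @0x19[24] → 0x22007  P=1,RW=1,US=1,PS=0
  L1 @0x22[9] → 0x25007  P=1,RW=1,US=1,PS=0
  L2 @0x25[5] → 0x27007  P=1,RW=1,US=1,PS=0
  ⇒ phys 0x2726B  [3 reads]

Entries read for #1: 3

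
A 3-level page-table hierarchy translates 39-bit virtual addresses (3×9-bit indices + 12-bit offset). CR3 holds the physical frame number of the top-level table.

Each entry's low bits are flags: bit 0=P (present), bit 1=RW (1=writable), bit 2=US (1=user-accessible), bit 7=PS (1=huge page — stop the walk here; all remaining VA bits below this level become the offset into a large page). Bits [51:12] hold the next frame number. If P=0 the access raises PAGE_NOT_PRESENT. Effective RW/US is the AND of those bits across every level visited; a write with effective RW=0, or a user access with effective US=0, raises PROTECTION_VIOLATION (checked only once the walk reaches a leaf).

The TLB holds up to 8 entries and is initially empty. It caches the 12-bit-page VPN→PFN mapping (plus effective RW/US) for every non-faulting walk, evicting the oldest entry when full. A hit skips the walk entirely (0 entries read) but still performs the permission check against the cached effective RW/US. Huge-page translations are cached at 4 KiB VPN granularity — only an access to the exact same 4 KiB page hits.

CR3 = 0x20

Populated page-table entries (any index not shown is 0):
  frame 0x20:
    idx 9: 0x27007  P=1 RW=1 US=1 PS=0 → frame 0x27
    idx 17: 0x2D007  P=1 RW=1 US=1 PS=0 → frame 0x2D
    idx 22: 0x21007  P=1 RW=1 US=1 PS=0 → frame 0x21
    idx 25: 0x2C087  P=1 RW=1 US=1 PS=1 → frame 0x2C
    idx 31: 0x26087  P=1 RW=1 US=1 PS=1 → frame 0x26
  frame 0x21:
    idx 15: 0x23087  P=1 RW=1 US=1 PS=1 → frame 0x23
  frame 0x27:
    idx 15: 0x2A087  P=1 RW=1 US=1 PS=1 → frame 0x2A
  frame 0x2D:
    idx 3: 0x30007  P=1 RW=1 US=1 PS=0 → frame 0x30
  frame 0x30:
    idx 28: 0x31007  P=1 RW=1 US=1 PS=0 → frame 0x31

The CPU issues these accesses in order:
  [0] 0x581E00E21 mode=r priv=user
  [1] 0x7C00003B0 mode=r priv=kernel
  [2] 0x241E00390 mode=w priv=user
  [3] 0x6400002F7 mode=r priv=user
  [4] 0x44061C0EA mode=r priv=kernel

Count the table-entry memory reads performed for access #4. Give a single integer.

Trace:
#0 VA=0x581E00E21 (r,user):
  lvl0: tbl 0x20, slot 22 ⇒ 0x21007 (P1/RW1/US1/PS0)
  lvl1: tbl 0x21, slot 15 ⇒ 0x23087 (P1/RW1/US1/PS1)
  ⇒ phys 0x23E21 (huge @L1)  [2 reads]
#1 VA=0x7C00003B0 (r,kernel):
  lvl0: tbl 0x20, slot 31 ⇒ 0x26087 (P1/RW1/US1/PS1)
  ⇒ phys 0x263B0 (huge @L0)  [1 reads]
#2 VA=0x241E00390 (w,user):
  lvl0: tbl 0x20, slot 9 ⇒ 0x27007 (P1/RW1/US1/PS0)
  lvl1: tbl 0x27, slot 15 ⇒ 0x2A087 (P1/RW1/US1/PS1)
  ⇒ phys 0x2A390 (huge @L1)  [2 reads]
#3 VA=0x6400002F7 (r,user):
  lvl0: tbl 0x20, slot 25 ⇒ 0x2C087 (P1/RW1/US1/PS1)
  ⇒ phys 0x2C2F7 (huge @L0)  [1 reads]
#4 VA=0x44061C0EA (r,kernel):
  lvl0: tbl 0x20, slot 17 ⇒ 0x2D007 (P1/RW1/US1/PS0)
  lvl1: tbl 0x2D, slot 3 ⇒ 0x30007 (P1/RW1/US1/PS0)
  lvl2: tbl 0x30, slot 28 ⇒ 0x31007 (P1/RW1/US1/PS0)
  ⇒ phys 0x310EA  [3 reads]

Entries read for #4: 3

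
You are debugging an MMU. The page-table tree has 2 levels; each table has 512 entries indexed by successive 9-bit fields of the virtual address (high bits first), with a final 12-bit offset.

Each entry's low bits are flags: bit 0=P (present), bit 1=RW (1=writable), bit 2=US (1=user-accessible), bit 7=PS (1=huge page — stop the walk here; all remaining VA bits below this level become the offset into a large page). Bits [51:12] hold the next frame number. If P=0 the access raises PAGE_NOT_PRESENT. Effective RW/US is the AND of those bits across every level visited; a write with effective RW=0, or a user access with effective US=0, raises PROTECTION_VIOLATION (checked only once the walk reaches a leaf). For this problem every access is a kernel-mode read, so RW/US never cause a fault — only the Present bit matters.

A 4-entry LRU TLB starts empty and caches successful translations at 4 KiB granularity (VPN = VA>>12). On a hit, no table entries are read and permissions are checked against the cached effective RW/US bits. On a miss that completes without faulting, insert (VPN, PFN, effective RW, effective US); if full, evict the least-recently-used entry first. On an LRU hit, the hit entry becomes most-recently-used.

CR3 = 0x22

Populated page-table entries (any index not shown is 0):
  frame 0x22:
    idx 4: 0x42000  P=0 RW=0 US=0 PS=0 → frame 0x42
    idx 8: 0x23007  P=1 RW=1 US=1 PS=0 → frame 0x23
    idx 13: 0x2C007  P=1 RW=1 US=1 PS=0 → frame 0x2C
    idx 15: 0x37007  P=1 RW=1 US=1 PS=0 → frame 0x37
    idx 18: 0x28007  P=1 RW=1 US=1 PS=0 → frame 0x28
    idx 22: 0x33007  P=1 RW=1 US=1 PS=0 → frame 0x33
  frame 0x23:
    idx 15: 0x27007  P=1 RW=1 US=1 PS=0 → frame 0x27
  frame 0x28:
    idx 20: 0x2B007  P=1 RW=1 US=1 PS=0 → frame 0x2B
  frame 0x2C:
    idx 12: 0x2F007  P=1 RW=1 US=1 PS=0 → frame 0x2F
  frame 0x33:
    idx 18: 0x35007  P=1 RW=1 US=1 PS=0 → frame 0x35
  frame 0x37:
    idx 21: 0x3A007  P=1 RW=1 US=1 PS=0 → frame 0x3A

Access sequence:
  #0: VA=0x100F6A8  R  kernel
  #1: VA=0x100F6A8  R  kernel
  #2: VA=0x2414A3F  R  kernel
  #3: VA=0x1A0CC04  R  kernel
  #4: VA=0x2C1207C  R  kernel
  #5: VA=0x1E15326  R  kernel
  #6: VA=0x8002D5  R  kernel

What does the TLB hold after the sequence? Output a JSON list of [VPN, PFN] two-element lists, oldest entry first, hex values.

Walk each access:
#0 VA=0x100F6A8 (r,kernel):
  L0 @0x22[8] → 0x23007  P=1,RW=1,US=1,PS=0
  L1 @0x23[15] → 0x27007  P=1,RW=1,US=1,PS=0
  ✓ 0x276A8  — 2 lookups
#1 VA=0x100F6A8 (r,kernel):
  TLB hit vpn=0x100F → PA=0x276A8
#2 VA=0x2414A3F (r,kernel):
  L0 @0x22[18] → 0x28007  P=1,RW=1,US=1,PS=0
  L1 @0x28[20] → 0x2B007  P=1,RW=1,US=1,PS=0
  ✓ 0x2BA3F  — 2 lookups
#3 VA=0x1A0CC04 (r,kernel):
  L0 @0x22[13] → 0x2C007  P=1,RW=1,US=1,PS=0
  L1 @0x2C[12] → 0x2F007  P=1,RW=1,US=1,PS=0
  ✓ 0x2FC04  — 2 lookups
#4 VA=0x2C1207C (r,kernel):
  L0 @0x22[22] → 0x33007  P=1,RW=1,US=1,PS=0
  L1 @0x33[18] → 0x35007  P=1,RW=1,US=1,PS=0
  ✓ 0x3507C  — 2 lookups
#5 VA=0x1E15326 (r,kernel):
  L0 @0x22[15] → 0x37007  P=1,RW=1,US=1,PS=0
  L1 @0x37[21] → 0x3A007  P=1,RW=1,US=1,PS=0
  ✓ 0x3A326  — 2 lookups
#6 VA=0x8002D5 (r,kernel):
  L0 @0x22[4] → 0x42000  P=0,RW=0,US=0,PS=0
  → PAGE_NOT_PRESENT  (1 entries read)

TLB: [["0x2414", "0x2B"], ["0x1A0C", "0x2F"], ["0x2C12", "0x35"], ["0x1E15", "0x3A"]]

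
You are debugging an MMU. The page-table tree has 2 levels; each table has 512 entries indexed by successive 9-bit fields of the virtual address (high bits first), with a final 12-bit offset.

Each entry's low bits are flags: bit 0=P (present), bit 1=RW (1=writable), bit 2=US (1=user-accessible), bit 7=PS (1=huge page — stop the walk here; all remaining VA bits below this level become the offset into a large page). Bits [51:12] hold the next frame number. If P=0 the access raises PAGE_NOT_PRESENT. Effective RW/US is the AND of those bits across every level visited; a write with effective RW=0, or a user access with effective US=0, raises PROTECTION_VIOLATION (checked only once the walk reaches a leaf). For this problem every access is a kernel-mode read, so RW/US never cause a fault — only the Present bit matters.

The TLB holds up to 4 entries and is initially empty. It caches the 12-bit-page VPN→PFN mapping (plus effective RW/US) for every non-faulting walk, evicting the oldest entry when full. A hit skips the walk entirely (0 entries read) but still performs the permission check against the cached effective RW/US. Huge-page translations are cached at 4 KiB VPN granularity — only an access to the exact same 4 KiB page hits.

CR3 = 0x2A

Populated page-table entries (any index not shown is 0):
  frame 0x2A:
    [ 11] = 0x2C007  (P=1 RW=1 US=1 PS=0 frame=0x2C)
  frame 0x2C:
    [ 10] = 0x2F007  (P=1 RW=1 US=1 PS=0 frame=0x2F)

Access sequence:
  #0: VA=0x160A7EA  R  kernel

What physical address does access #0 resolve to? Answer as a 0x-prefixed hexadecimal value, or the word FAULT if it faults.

Per-access translation:
#0 VA=0x160A7EA (r,kernel):
  L0: frame=0x2A idx=11 entry=0x2C007 [P=1 RW=1 US=1 PS=0]
  L1: frame=0x2C idx=10 entry=0x2F007 [P=1 RW=1 US=1 PS=0]
  ✓ 0x2F7EA  — 2 lookups

Access #0 PA: 0x2F7EA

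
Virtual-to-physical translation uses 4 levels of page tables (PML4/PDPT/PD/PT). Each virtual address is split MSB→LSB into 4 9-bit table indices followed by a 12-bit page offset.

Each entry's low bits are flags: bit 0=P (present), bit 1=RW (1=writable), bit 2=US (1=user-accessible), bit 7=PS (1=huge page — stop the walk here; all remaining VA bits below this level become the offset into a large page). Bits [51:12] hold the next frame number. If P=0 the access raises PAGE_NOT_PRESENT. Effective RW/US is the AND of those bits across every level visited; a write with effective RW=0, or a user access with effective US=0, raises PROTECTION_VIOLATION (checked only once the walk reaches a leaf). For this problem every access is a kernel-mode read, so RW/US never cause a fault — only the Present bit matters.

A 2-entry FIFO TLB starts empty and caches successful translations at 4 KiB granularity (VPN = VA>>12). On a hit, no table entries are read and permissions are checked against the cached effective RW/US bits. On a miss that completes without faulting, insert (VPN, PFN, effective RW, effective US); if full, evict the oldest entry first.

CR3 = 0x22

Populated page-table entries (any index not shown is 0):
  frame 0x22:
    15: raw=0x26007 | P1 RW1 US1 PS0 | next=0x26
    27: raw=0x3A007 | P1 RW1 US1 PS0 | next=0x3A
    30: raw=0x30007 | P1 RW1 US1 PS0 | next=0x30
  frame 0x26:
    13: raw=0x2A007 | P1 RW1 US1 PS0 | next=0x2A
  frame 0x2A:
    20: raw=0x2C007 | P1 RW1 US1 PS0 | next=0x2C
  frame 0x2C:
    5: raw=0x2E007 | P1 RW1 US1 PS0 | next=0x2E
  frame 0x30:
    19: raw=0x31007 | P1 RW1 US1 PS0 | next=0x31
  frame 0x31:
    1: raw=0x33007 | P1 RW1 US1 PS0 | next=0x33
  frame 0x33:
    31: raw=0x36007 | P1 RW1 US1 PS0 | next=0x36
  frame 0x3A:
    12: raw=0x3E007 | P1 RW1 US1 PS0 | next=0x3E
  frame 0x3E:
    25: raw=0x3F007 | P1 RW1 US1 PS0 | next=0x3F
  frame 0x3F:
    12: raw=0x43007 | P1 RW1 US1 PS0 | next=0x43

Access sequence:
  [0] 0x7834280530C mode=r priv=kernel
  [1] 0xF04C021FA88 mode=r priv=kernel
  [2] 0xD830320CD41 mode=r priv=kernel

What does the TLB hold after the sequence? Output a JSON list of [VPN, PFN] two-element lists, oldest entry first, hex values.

Trace:
#0 VA=0x7834280530C (r,kernel):
  lvl0: tbl 0x22, slot 15 ⇒ 0x26007 (P1/RW1/US1/PS0)
  lvl1: tbl 0x26, slot 13 ⇒ 0x2A007 (P1/RW1/US1/PS0)
  lvl2: tbl 0x2A, slot 20 ⇒ 0x2C007 (P1/RW1/US1/PS0)
  lvl3: tbl 0x2C, slot 5 ⇒ 0x2E007 (P1/RW1/US1/PS0)
  → PA=0x2E30C  (4 entries read)
#1 VA=0xF04C021FA88 (r,kernel):
  lvl0: tbl 0x22, slot 30 ⇒ 0x30007 (P1/RW1/US1/PS0)
  lvl1: tbl 0x30, slot 19 ⇒ 0x31007 (P1/RW1/US1/PS0)
  lvl2: tbl 0x31, slot 1 ⇒ 0x33007 (P1/RW1/US1/PS0)
  lvl3: tbl 0x33, slot 31 ⇒ 0x36007 (P1/RW1/US1/PS0)
  → PA=0x36A88  (4 entries read)
#2 VA=0xD830320CD41 (r,kernel):
  lvl0: tbl 0x22, slot 27 ⇒ 0x3A007 (P1/RW1/US1/PS0)
  lvl1: tbl 0x3A, slot 12 ⇒ 0x3E007 (P1/RW1/US1/PS0)
  lvl2: tbl 0x3E, slot 25 ⇒ 0x3F007 (P1/RW1/US1/PS0)
  lvl3: tbl 0x3F, slot 12 ⇒ 0x43007 (P1/RW1/US1/PS0)
  → PA=0x43D41  (4 entries read)

TLB: [["0xF04C021F", "0x36"], ["0xD830320C", "0x43"]]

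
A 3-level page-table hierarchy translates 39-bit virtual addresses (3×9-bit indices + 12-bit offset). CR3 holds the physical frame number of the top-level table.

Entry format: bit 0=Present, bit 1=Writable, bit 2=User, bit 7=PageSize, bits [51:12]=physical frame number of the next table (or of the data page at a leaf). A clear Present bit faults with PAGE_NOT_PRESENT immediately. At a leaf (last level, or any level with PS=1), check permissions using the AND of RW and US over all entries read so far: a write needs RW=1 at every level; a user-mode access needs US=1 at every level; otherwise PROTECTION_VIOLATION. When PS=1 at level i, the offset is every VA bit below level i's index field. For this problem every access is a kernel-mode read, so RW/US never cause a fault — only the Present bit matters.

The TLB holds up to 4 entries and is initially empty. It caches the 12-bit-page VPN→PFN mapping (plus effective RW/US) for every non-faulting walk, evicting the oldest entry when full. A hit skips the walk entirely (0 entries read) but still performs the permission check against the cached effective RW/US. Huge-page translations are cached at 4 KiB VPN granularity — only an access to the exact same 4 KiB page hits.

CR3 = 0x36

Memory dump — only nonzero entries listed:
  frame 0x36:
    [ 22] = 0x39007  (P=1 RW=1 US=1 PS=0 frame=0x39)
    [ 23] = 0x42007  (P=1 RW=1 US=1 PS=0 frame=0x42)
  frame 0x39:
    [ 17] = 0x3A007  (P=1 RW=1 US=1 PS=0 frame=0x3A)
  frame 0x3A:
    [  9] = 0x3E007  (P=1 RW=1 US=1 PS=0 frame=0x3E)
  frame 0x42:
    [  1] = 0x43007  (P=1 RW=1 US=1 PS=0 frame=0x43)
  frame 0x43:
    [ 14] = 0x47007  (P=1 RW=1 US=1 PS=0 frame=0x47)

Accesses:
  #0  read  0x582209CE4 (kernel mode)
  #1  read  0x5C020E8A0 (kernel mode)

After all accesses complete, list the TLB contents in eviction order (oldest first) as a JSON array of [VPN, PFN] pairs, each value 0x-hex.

Trace:
#0 VA=0x582209CE4 (r,kernel):
  lvl0: tbl 0x36, slot 22 ⇒ 0x39007 (P1/RW1/US1/PS0)
  lvl1: tbl 0x39, slot 17 ⇒ 0x3A007 (P1/RW1/US1/PS0)
  lvl2: tbl 0x3A, slot 9 ⇒ 0x3E007 (P1/RW1/US1/PS0)
  ⇒ phys 0x3ECE4  [3 reads]
#1 VA=0x5C020E8A0 (r,kernel):
  lvl0: tbl 0x36, slot 23 ⇒ 0x42007 (P1/RW1/US1/PS0)
  lvl1: tbl 0x42, slot 1 ⇒ 0x43007 (P1/RW1/US1/PS0)
  lvl2: tbl 0x43, slot 14 ⇒ 0x47007 (P1/RW1/US1/PS0)
  ⇒ phys 0x478A0  [3 reads]

TLB: [["0x582209", "0x3E"], ["0x5C020E", "0x47"]]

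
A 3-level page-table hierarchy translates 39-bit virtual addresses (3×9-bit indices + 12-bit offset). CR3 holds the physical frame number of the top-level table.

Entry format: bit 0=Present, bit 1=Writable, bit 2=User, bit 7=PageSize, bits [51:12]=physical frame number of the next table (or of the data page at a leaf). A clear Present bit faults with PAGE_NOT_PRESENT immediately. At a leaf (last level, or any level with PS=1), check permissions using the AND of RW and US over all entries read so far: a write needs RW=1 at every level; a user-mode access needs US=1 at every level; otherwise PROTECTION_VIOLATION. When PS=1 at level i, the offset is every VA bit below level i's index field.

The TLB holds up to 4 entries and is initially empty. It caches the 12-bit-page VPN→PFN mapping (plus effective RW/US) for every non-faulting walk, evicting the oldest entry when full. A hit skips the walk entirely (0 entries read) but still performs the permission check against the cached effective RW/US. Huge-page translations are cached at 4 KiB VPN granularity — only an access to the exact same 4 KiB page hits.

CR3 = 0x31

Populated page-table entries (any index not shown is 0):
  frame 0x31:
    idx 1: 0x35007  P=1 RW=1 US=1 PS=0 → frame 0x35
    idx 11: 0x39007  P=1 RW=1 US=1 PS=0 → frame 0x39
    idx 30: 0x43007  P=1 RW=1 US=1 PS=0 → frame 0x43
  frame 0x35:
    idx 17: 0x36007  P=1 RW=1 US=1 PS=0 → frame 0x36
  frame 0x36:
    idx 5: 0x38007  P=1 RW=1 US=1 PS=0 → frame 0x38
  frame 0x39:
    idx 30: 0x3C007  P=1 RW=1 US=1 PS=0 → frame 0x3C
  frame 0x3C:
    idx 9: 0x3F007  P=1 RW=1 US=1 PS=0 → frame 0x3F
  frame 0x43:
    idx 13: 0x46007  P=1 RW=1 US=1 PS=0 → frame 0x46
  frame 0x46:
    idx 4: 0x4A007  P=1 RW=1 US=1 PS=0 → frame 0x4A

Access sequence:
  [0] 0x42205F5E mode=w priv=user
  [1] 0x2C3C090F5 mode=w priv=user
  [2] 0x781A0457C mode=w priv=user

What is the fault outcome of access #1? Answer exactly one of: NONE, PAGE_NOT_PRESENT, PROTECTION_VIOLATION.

Per-access translation:
#0 VA=0x42205F5E (w,user):
  L0 @0x31[1] → 0x35007  P=1,RW=1,US=1,PS=0
  L1 @0x35[17] → 0x36007  P=1,RW=1,US=1,PS=0
  L2 @0x36[5] → 0x38007  P=1,RW=1,US=1,PS=0
  ✓ 0x38F5E  — 3 lookups
#1 VA=0x2C3C090F5 (w,user):
  L0 @0x31[11] → 0x39007  P=1,RW=1,US=1,PS=0
  L1 @0x39[30] → 0x3C007  P=1,RW=1,US=1,PS=0
  L2 @0x3C[9] → 0x3F007  P=1,RW=1,US=1,PS=0
  ✓ 0x3F0F5  — 3 lookups
#2 VA=0x781A0457C (w,user):
  L0 @0x31[30] → 0x43007  P=1,RW=1,US=1,PS=0
  L1 @0x43[13] → 0x46007  P=1,RW=1,US=1,PS=0
  L2 @0x46[4] → 0x4A007  P=1,RW=1,US=1,PS=0
  ✓ 0x4A57C  — 3 lookups

Access #1 fault: NONE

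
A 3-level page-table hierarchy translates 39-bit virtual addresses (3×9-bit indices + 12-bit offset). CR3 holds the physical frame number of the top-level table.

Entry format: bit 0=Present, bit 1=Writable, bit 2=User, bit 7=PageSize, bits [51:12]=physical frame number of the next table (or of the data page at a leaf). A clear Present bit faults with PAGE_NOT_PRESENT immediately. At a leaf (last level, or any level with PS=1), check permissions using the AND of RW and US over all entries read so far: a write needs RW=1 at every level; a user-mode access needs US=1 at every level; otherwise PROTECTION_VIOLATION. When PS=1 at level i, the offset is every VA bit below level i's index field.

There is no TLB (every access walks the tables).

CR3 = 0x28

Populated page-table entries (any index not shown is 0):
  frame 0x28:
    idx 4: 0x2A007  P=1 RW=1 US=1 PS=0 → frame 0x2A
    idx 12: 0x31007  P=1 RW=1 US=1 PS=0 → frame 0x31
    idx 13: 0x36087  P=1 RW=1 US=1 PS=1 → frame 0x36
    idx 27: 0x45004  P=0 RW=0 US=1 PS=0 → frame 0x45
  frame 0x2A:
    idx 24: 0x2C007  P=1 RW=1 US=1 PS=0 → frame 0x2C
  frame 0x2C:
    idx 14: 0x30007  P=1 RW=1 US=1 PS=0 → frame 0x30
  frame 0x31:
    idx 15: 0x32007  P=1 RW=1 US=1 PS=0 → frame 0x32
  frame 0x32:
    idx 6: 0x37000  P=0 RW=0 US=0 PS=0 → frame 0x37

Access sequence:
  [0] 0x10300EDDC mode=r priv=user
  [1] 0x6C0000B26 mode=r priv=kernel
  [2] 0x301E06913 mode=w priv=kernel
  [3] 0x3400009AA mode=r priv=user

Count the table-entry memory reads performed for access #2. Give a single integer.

Trace:
#0 VA=0x10300EDDC (r,user):
  L0 @0x28[4] → 0x2A007  P=1,RW=1,US=1,PS=0
  L1 @0x2A[24] → 0x2C007  P=1,RW=1,US=1,PS=0
  L2 @0x2C[14] → 0x30007  P=1,RW=1,US=1,PS=0
  ⇒ phys 0x30DDC  [3 reads]
#1 VA=0x6C0000B26 (r,kernel):
  L0 @0x28[27] → 0x45004  P=0,RW=0,US=1,PS=0
  → PAGE_NOT_PRESENT  (1 entries read)
#2 VA=0x301E06913 (w,kernel):
  L0 @0x28[12] → 0x31007  P=1,RW=1,US=1,PS=0
  L1 @0x31[15] → 0x32007  P=1,RW=1,US=1,PS=0
  L2 @0x32[6] → 0x37000  P=0,RW=0,US=0,PS=0
  → PAGE_NOT_PRESENT  (3 entries read)
#3 VA=0x3400009AA (r,user):
  L0 @0x28[13] → 0x36087  P=1,RW=1,US=1,PS=1
  ⇒ phys 0x369AA (huge @L0)  [1 reads]

Entries read for #2: 3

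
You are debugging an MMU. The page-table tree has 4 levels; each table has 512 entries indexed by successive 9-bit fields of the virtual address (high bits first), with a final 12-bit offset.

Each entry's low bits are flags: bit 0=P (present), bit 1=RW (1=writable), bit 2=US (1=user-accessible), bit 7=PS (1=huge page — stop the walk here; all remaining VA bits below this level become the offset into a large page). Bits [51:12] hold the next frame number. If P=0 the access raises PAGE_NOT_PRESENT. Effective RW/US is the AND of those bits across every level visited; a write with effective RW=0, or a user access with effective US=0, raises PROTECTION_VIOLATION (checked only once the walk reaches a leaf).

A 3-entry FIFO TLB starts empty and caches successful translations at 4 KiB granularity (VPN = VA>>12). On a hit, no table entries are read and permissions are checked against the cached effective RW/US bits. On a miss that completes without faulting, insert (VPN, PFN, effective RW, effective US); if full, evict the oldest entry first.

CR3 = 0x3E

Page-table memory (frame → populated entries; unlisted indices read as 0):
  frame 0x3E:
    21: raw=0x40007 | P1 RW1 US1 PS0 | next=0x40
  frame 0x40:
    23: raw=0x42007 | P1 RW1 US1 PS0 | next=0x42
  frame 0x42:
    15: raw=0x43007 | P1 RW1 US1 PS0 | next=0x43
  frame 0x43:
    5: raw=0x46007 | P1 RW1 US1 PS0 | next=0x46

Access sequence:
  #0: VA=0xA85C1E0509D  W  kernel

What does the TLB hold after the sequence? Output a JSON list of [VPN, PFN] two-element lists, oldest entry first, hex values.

Walk each access:
#0 VA=0xA85C1E0509D (w,kernel):
  L0 @0x3E[21] → 0x40007  P=1,RW=1,US=1,PS=0
  L1 @0x40[23] → 0x42007  P=1,RW=1,US=1,PS=0
  L2 @0x42[15] → 0x43007  P=1,RW=1,US=1,PS=0
  L3 @0x43[5] → 0x46007  P=1,RW=1,US=1,PS=0
  ✓ 0x4609D  — 4 lookups

TLB: [["0xA85C1E05", "0x46"]]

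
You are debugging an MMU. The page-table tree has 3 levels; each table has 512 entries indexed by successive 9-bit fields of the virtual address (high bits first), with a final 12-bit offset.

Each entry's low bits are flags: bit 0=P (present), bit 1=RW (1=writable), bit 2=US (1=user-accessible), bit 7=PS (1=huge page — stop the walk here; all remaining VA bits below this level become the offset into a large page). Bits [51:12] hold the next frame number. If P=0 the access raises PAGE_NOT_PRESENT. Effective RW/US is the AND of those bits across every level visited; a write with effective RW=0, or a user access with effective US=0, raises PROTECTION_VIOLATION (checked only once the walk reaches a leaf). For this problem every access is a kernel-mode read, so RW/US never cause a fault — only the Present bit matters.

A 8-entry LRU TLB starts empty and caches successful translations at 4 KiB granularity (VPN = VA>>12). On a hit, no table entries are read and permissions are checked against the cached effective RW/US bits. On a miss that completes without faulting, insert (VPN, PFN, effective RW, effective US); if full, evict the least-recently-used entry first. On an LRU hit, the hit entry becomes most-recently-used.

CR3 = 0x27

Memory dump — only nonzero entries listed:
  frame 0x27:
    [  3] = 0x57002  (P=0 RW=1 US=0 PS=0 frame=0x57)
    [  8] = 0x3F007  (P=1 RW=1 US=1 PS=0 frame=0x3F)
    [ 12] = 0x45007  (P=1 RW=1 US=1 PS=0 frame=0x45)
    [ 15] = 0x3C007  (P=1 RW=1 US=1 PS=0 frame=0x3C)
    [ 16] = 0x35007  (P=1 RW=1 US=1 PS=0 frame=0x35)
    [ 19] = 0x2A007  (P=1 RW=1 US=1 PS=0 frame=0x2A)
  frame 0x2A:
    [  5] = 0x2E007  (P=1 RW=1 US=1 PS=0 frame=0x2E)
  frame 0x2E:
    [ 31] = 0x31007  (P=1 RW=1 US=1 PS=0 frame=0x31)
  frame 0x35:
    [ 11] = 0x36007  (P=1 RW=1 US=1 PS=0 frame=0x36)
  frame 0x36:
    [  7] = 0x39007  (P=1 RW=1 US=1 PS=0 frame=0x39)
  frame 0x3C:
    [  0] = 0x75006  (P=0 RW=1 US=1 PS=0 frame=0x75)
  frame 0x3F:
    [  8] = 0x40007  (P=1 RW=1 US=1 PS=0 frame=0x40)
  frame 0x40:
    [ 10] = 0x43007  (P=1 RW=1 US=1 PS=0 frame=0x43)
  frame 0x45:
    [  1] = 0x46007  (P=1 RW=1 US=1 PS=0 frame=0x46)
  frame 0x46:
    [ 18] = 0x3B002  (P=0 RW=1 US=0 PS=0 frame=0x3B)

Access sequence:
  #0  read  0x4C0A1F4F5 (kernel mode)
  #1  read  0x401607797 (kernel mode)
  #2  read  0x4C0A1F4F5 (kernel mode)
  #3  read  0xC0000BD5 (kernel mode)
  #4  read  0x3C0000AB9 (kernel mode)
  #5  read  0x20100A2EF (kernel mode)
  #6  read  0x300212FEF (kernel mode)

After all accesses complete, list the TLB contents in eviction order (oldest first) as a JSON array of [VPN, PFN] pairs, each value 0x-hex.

Walk each access:
#0 VA=0x4C0A1F4F5 (r,kernel):
  L0 @0x27[19] → 0x2A007  P=1,RW=1,US=1,PS=0
  L1 @0x2A[5] → 0x2E007  P=1,RW=1,US=1,PS=0
  L2 @0x2E[31] → 0x31007  P=1,RW=1,US=1,PS=0
  → PA=0x314F5  (3 entries read)
#1 VA=0x401607797 (r,kernel):
  L0 @0x27[16] → 0x35007  P=1,RW=1,US=1,PS=0
  L1 @0x35[11] → 0x36007  P=1,RW=1,US=1,PS=0
  L2 @0x36[7] → 0x39007  P=1,RW=1,US=1,PS=0
  → PA=0x39797  (3 entries read)
#2 VA=0x4C0A1F4F5 (r,kernel):
  TLB hit vpn=0x4C0A1F → PA=0x314F5
#3 VA=0xC0000BD5 (r,kernel):
  L0 @0x27[3] → 0x57002  P=0,RW=1,US=0,PS=0
  ✗ PAGE_NOT_PRESENT  [1 reads]
#4 VA=0x3C0000AB9 (r,kernel):
  L0 @0x27[15] → 0x3C007  P=1,RW=1,US=1,PS=0
  L1 @0x3C[0] → 0x75006  P=0,RW=1,US=1,PS=0
  ✗ PAGE_NOT_PRESENT  [2 reads]
#5 VA=0x20100A2EF (r,kernel):
  L0 @0x27[8] → 0x3F007  P=1,RW=1,US=1,PS=0
  L1 @0x3F[8] → 0x40007  P=1,RW=1,US=1,PS=0
  L2 @0x40[10] → 0x43007  P=1,RW=1,US=1,PS=0
  → PA=0x432EF  (3 entries read)
#6 VA=0x300212FEF (r,kernel):
  L0 @0x27[12] → 0x45007  P=1,RW=1,US=1,PS=0
  L1 @0x45[1] → 0x46007  P=1,RW=1,US=1,PS=0
  L2 @0x46[18] → 0x3B002  P=0,RW=1,US=0,PS=0
  ✗ PAGE_NOT_PRESENT  [3 reads]

TLB: [["0x401607", "0x39"], ["0x4C0A1F", "0x31"], ["0x20100A", "0x43"]]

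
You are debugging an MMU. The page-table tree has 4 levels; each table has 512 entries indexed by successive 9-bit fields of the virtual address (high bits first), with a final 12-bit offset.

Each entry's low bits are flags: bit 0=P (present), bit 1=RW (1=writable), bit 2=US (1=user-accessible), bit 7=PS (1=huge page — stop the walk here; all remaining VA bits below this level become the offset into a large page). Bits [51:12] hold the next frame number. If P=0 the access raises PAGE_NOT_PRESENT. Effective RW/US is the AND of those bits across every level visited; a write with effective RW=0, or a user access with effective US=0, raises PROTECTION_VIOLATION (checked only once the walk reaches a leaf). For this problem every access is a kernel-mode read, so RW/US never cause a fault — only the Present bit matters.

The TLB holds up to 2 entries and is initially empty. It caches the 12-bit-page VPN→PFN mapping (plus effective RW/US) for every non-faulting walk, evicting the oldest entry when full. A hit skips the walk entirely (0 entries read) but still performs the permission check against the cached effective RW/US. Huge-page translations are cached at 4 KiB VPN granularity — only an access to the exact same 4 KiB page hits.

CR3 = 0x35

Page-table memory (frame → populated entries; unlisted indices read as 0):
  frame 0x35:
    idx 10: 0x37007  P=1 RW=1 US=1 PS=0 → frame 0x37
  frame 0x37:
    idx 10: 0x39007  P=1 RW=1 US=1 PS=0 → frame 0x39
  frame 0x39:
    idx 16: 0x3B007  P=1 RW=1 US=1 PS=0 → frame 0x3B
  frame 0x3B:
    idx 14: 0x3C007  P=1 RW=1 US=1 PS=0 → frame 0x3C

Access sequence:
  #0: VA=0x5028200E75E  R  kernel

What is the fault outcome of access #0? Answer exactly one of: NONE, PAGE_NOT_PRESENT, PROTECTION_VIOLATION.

Walk each access:
#0 VA=0x5028200E75E (r,kernel):
  L0 @0x35[10] → 0x37007  P=1,RW=1,US=1,PS=0
  L1 @0x37[10] → 0x39007  P=1,RW=1,US=1,PS=0
  L2 @0x39[16] → 0x3B007  P=1,RW=1,US=1,PS=0
  L3 @0x3B[14] → 0x3C007  P=1,RW=1,US=1,PS=0
  ⇒ phys 0x3C75E  [4 reads]

Access #0 fault: NONE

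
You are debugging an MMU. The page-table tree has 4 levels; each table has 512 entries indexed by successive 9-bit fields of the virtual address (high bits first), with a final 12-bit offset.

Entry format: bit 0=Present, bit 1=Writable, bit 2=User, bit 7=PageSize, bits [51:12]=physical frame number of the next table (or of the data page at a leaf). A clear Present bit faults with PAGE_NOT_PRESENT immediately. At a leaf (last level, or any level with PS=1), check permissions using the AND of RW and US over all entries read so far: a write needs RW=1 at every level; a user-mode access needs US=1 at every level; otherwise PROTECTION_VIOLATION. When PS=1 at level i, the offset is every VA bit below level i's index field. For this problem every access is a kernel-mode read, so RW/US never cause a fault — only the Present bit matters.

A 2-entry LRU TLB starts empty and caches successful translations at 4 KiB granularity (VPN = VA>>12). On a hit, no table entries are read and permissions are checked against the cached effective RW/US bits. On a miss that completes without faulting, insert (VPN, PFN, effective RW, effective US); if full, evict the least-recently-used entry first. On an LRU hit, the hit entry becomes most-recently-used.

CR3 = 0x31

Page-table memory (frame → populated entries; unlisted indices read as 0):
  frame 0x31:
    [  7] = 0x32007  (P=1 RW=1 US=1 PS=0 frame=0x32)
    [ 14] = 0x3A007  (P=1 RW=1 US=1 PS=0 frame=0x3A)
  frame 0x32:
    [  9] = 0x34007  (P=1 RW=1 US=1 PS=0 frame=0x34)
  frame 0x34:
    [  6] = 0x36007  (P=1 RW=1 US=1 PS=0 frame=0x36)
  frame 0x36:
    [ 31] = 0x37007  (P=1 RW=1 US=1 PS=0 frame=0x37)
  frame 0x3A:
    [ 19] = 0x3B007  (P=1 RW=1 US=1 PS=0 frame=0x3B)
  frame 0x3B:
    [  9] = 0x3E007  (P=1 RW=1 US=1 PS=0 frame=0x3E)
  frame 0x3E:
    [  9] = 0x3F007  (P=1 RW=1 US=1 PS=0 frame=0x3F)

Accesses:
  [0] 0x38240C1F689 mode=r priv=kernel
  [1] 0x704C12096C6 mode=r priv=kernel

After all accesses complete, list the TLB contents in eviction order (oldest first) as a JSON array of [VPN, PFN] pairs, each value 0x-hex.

Per-access translation:
#0 VA=0x38240C1F689 (r,kernel):
  L0 @0x31[7] → 0x32007  P=1,RW=1,US=1,PS=0
  L1 @0x32[9] → 0x34007  P=1,RW=1,US=1,PS=0
  L2 @0x34[6] → 0x36007  P=1,RW=1,US=1,PS=0
  L3 @0x36[31] → 0x37007  P=1,RW=1,US=1,PS=0
  → PA=0x37689  (4 entries read)
#1 VA=0x704C12096C6 (r,kernel):
  L0 @0x31[14] → 0x3A007  P=1,RW=1,US=1,PS=0
  L1 @0x3A[19] → 0x3B007  P=1,RW=1,US=1,PS=0
  L2 @0x3B[9] → 0x3E007  P=1,RW=1,US=1,PS=0
  L3 @0x3E[9] → 0x3F007  P=1,RW=1,US=1,PS=0
  → PA=0x3F6C6  (4 entries read)

TLB: [["0x38240C1F", "0x37"], ["0x704C1209", "0x3F"]]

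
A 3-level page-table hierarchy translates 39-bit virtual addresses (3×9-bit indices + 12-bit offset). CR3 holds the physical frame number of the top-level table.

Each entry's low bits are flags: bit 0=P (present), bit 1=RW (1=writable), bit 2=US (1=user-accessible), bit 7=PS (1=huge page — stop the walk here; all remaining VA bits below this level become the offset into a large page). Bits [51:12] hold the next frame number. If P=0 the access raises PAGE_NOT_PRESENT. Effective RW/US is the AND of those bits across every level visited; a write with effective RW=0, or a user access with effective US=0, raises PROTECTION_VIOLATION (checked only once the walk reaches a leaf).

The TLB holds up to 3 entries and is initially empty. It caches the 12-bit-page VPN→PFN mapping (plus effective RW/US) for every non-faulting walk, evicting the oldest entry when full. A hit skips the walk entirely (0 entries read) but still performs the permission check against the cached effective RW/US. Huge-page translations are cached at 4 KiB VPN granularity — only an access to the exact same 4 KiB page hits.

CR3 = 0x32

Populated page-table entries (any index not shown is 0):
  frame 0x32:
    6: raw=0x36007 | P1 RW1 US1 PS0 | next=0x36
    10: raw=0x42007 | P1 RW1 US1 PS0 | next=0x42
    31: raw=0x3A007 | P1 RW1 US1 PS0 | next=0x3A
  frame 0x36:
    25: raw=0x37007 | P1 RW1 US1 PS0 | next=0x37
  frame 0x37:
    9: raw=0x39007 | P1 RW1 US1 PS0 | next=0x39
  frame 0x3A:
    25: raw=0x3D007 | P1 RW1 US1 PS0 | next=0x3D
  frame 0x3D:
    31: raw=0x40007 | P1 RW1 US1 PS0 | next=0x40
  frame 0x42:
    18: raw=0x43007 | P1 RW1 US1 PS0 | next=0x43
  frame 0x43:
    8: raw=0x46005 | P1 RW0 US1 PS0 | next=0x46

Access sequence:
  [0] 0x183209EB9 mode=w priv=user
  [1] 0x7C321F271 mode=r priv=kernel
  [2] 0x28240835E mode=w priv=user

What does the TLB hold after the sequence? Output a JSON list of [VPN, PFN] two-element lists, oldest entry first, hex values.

Per-access translation:
#0 VA=0x183209EB9 (w,user):
  L0: frame=0x32 idx=6 entry=0x36007 [P=1 RW=1 US=1 PS=0]
  L1: frame=0x36 idx=25 entry=0x37007 [P=1 RW=1 US=1 PS=0]
  L2: frame=0x37 idx=9 entry=0x39007 [P=1 RW=1 US=1 PS=0]
  ⇒ phys 0x39EB9  [3 reads]
#1 VA=0x7C321F271 (r,kernel):
  L0: frame=0x32 idx=31 entry=0x3A007 [P=1 RW=1 US=1 PS=0]
  L1: frame=0x3A idx=25 entry=0x3D007 [P=1 RW=1 US=1 PS=0]
  L2: frame=0x3D idx=31 entry=0x40007 [P=1 RW=1 US=1 PS=0]
  ⇒ phys 0x40271  [3 reads]
#2 VA=0x28240835E (w,user):
  L0: frame=0x32 idx=10 entry=0x42007 [P=1 RW=1 US=1 PS=0]
  L1: frame=0x42 idx=18 entry=0x43007 [P=1 RW=1 US=1 PS=0]
  L2: frame=0x43 idx=8 entry=0x46005 [P=1 RW=0 US=1 PS=0]
  ⇒ fault: PROTECTION_VIOLATION  — 3 lookups

TLB: [["0x183209", "0x39"], ["0x7C321F", "0x40"]]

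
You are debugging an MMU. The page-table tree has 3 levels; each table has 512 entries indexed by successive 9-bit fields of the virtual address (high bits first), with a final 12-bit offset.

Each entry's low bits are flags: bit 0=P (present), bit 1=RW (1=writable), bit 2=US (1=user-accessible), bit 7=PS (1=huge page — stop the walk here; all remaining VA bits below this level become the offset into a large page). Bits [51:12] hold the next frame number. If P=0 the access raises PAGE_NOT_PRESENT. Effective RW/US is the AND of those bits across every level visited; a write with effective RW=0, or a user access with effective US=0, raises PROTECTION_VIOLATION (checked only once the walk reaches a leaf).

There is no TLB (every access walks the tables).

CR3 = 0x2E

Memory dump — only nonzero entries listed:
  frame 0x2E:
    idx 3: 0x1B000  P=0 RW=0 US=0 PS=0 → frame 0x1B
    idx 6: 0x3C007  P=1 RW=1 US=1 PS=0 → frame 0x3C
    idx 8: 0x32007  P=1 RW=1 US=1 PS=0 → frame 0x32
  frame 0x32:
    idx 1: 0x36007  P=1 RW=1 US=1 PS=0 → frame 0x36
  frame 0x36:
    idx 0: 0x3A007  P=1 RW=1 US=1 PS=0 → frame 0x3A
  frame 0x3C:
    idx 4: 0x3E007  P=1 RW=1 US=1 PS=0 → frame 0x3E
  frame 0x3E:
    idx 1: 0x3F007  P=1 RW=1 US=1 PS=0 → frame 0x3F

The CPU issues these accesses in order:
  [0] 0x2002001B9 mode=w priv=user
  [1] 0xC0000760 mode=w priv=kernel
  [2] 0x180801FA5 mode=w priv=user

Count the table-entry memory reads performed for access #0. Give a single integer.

Walk each access:
#0 VA=0x2002001B9 (w,user):
  lvl0: tbl 0x2E, slot 8 ⇒ 0x32007 (P1/RW1/US1/PS0)
  lvl1: tbl 0x32, slot 1 ⇒ 0x36007 (P1/RW1/US1/PS0)
  lvl2: tbl 0x36, slot 0 ⇒ 0x3A007 (P1/RW1/US1/PS0)
  → PA=0x3A1B9  (3 entries read)
#1 VA=0xC0000760 (w,kernel):
  lvl0: tbl 0x2E, slot 3 ⇒ 0x1B000 (P0/RW0/US0/PS0)
  → PAGE_NOT_PRESENT  (1 entries read)
#2 VA=0x180801FA5 (w,user):
  lvl0: tbl 0x2E, slot 6 ⇒ 0x3C007 (P1/RW1/US1/PS0)
  lvl1: tbl 0x3C, slot 4 ⇒ 0x3E007 (P1/RW1/US1/PS0)
  lvl2: tbl 0x3E, slot 1 ⇒ 0x3F007 (P1/RW1/US1/PS0)
  → PA=0x3FFA5  (3 entries read)

Entries read for #0: 3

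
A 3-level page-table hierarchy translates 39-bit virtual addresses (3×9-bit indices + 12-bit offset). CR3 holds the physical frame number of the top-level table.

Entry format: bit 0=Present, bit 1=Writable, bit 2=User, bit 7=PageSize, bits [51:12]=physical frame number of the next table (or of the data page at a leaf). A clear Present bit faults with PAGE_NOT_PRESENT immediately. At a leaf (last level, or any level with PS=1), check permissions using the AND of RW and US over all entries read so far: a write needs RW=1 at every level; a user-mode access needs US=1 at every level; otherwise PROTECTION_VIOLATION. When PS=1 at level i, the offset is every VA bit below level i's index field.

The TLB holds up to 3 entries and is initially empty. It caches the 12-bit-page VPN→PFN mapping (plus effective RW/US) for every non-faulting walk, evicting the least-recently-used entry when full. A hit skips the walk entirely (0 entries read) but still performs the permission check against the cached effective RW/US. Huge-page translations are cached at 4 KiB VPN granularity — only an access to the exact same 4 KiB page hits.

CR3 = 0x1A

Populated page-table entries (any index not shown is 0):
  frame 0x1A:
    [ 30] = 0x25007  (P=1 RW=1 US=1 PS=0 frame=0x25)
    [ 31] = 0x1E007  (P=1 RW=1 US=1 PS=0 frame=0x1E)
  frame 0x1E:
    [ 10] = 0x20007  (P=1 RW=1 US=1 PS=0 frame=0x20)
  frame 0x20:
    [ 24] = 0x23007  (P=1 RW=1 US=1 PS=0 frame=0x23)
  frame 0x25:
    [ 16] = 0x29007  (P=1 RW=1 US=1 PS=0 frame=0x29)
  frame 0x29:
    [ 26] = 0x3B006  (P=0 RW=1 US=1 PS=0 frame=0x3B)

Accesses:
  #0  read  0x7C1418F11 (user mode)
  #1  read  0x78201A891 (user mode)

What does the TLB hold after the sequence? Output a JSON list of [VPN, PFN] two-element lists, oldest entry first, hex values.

Trace:
#0 VA=0x7C1418F11 (r,user):
  [0] read 0x1A idx=31: raw=0x1E007 flags P=1 W=1 U=1 S=0
  [1] read 0x1E idx=10: raw=0x20007 flags P=1 W=1 U=1 S=0
  [2] read 0x20 idx=24: raw=0x23007 flags P=1 W=1 U=1 S=0
  ⇒ phys 0x23F11  [3 reads]
#1 VA=0x78201A891 (r,user):
  [0] read 0x1A idx=30: raw=0x25007 flags P=1 W=1 U=1 S=0
  [1] read 0x25 idx=16: raw=0x29007 flags P=1 W=1 U=1 S=0
  [2] read 0x29 idx=26: raw=0x3B006 flags P=0 W=1 U=1 S=0
  ⇒ fault: PAGE_NOT_PRESENT  — 3 lookups

TLB: [["0x7C1418", "0x23"]]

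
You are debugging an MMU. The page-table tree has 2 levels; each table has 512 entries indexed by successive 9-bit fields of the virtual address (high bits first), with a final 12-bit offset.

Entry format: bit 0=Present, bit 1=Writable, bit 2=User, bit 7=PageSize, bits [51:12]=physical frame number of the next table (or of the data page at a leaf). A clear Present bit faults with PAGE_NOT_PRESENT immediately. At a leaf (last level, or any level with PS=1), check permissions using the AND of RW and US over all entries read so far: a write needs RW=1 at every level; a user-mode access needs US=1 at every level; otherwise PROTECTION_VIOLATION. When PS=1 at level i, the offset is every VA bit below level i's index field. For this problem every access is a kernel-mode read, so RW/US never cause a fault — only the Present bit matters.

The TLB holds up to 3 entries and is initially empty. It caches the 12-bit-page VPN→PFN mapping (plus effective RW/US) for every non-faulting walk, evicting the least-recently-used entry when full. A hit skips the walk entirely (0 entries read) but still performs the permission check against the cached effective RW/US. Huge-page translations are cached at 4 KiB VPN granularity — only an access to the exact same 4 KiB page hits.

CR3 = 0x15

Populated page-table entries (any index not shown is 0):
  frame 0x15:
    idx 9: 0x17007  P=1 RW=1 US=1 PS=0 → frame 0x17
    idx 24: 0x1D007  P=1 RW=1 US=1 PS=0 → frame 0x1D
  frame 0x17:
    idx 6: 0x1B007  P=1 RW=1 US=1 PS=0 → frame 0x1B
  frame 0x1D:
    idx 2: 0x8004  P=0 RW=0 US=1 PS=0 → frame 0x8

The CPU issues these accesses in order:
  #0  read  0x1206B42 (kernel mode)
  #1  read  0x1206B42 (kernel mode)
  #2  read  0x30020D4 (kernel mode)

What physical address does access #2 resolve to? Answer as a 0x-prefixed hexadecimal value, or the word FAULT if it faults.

Walk each access:
#0 VA=0x1206B42 (r,kernel):
  L0 @0x15[9] → 0x17007  P=1,RW=1,US=1,PS=0
  L1 @0x17[6] → 0x1B007  P=1,RW=1,US=1,PS=0
  ⇒ phys 0x1BB42  [2 reads]
#1 VA=0x1206B42 (r,kernel):
  TLB hit vpn=0x1206 → PA=0x1BB42
#2 VA=0x30020D4 (r,kernel):
  L0 @0x15[24] → 0x1D007  P=1,RW=1,US=1,PS=0
  L1 @0x1D[2] → 0x8004  P=0,RW=0,US=1,PS=0
  ⇒ fault: PAGE_NOT_PRESENT  — 2 lookups

Access #2 PA: FAULT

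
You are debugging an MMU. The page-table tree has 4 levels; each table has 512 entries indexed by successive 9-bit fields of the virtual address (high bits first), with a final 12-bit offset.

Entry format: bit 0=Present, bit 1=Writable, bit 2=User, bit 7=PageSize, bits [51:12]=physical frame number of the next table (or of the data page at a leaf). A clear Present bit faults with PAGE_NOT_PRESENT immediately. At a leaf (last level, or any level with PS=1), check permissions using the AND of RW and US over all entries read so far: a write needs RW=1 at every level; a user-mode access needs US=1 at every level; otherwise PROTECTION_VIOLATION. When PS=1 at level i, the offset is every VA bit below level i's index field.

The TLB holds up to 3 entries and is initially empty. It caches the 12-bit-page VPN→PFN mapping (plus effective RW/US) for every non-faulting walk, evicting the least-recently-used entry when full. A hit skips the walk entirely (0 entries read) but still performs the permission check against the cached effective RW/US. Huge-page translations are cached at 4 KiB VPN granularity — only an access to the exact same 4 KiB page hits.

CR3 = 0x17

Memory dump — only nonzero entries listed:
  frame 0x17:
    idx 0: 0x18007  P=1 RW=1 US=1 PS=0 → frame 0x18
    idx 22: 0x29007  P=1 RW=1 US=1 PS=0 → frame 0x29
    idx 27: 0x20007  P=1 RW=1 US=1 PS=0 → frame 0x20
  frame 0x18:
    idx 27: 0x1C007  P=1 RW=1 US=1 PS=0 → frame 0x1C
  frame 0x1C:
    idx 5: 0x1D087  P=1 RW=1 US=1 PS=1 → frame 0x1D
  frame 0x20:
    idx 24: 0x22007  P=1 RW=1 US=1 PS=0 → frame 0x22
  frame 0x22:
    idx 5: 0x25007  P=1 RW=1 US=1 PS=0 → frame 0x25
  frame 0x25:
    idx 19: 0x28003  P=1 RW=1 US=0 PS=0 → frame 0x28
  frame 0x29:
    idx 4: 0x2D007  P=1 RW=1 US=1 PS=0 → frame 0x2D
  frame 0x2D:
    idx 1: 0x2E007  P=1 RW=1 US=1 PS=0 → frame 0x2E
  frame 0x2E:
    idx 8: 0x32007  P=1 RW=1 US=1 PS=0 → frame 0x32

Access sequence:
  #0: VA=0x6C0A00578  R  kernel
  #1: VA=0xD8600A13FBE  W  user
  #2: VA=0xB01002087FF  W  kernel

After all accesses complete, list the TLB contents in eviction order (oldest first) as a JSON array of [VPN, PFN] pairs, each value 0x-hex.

Walk each access:
#0 VA=0x6C0A00578 (r,kernel):
  [0] read 0x17 idx=0: raw=0x18007 flags P=1 W=1 U=1 S=0
  [1] read 0x18 idx=27: raw=0x1C007 flags P=1 W=1 U=1 S=0
  [2] read 0x1C idx=5: raw=0x1D087 flags P=1 W=1 U=1 S=1
  ⇒ phys 0x1D578 (huge @L2)  [3 reads]
#1 VA=0xD8600A13FBE (w,user):
  [0] read 0x17 idx=27: raw=0x20007 flags P=1 W=1 U=1 S=0
  [1] read 0x20 idx=24: raw=0x22007 flags P=1 W=1 U=1 S=0
  [2] read 0x22 idx=5: raw=0x25007 flags P=1 W=1 U=1 S=0
  [3] read 0x25 idx=19: raw=0x28003 flags P=1 W=1 U=0 S=0
  → PROTECTION_VIOLATION  (4 entries read)
#2 VA=0xB01002087FF (w,kernel):
  [0] read 0x17 idx=22: raw=0x29007 flags P=1 W=1 U=1 S=0
  [1] read 0x29 idx=4: raw=0x2D007 flags P=1 W=1 U=1 S=0
  [2] read 0x2D idx=1: raw=0x2E007 flags P=1 W=1 U=1 S=0
  [3] read 0x2E idx=8: raw=0x32007 flags P=1 W=1 U=1 S=0
  ⇒ phys 0x327FF  [4 reads]

TLB: [["0x6C0A00", "0x1D"], ["0xB0100208", "0x32"]]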